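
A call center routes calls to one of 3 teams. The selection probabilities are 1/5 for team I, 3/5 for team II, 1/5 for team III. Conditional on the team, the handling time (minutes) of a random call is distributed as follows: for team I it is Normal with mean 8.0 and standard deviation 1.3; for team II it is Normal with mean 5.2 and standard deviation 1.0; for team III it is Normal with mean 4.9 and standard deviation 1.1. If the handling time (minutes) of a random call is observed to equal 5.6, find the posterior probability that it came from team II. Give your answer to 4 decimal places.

Likelihoods f(5.6 | ·): I: 0.05583; II: 0.36827; III: 0.296198.
Posterior ∝ prior × likelihood. Numerator for II: 0.6·0.36827 = 0.220962.
Normalizing constant: 0.2·0.05583 + 0.6·0.36827 + 0.2·0.296198 = 0.291368.
P(II | observation) = 0.220962 / 0.291368 = 0.758362.

0.7584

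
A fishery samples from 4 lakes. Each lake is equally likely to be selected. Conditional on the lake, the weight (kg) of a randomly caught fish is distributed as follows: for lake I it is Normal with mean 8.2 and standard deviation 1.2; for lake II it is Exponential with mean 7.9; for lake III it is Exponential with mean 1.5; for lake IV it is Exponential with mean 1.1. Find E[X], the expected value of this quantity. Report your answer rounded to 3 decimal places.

4.675

Component means — I: 8.2; II: 7.9; III: 1.5; IV: 1.1.
E[X] = 0.25·8.2 + 0.25·7.9 + 0.25·1.5 + 0.25·1.1 = 4.675.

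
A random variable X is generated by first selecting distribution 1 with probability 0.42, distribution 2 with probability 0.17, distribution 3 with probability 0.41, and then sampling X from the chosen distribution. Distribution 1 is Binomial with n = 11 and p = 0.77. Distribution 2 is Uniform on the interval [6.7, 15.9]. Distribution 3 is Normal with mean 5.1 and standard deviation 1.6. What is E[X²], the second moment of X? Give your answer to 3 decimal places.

65.569

For each component E[X²] = Var + (mean)², giving 1: 73.689; 2: 134.743; 3: 28.57.
Overall E[X²] = 0.42·73.689 + 0.17·134.743 + 0.41·28.57 = 65.5694.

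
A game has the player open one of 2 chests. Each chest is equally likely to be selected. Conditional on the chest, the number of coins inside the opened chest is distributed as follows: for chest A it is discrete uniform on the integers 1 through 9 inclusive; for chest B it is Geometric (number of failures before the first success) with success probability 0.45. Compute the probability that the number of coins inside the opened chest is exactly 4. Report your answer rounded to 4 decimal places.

Conditional on each chest, P(X = 4): A: 0.111111; B: 0.0411778.
By total probability, P(X = 4) = 0.5·0.111111 + 0.5·0.0411778 = 0.0761445.

0.0761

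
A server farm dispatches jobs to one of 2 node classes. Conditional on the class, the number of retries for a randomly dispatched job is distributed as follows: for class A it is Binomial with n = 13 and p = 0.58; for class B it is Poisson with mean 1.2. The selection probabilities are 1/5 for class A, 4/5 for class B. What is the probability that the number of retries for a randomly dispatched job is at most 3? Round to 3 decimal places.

0.775

Conditional on each class, P(X ≤ 3): A: 0.0116532; B: 0.966231.
By total probability, P(X ≤ 3) = 0.2·0.0116532 + 0.8·0.966231 = 0.775315.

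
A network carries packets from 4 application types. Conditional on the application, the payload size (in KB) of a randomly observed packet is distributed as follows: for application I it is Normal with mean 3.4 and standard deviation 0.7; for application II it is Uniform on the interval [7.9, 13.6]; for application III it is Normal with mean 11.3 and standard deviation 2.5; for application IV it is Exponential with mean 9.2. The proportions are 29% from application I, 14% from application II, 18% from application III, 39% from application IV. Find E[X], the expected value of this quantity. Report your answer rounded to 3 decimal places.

8.113

Component means — I: 3.4; II: 10.75; III: 11.3; IV: 9.2.
E[X] = 0.29·3.4 + 0.14·10.75 + 0.18·11.3 + 0.39·9.2 = 8.113.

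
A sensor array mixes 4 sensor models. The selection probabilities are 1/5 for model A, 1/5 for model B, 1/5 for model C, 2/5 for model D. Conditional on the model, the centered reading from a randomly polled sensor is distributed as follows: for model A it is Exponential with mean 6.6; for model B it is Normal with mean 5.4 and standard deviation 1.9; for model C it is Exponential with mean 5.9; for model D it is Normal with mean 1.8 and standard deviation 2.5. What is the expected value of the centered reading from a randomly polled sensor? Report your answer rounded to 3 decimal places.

4.300

Component means — A: 6.6; B: 5.4; C: 5.9; D: 1.8.
E[X] = 0.2·6.6 + 0.2·5.4 + 0.2·5.9 + 0.4·1.8 = 4.3.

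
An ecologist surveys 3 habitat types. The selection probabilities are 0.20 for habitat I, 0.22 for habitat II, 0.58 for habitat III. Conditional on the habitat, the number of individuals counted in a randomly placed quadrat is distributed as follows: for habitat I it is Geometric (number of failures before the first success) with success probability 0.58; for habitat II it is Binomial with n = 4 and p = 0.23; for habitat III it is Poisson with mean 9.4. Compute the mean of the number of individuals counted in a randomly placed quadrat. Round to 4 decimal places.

Component means — I: 0.724138; II: 0.92; III: 9.4.
E[X] = 0.2·0.724138 + 0.22·0.92 + 0.58·9.4 = 5.79923.

5.7992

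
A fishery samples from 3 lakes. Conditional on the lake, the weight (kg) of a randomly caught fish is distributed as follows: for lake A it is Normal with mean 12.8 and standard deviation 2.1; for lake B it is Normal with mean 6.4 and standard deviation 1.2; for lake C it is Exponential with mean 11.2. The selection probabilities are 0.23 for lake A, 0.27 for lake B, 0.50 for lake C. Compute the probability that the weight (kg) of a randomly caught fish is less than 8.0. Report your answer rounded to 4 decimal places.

Conditional on each lake, P(X < 8.0): A: 0.0111355; B: 0.908789; C: 0.510458.
By total probability, P(X < 8.0) = 0.23·0.0111355 + 0.27·0.908789 + 0.5·0.510458 = 0.503163.

0.5032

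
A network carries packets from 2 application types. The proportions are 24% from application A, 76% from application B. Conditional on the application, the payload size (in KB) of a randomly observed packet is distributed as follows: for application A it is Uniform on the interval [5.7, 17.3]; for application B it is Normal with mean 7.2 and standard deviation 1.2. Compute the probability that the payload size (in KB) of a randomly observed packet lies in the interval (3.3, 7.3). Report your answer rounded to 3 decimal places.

0.438

Conditional on each application, P(3.3 < X < 7.3): A: 0.137931; B: 0.53263.
By total probability, P(3.3 < X < 7.3) = 0.24·0.137931 + 0.76·0.53263 = 0.437902.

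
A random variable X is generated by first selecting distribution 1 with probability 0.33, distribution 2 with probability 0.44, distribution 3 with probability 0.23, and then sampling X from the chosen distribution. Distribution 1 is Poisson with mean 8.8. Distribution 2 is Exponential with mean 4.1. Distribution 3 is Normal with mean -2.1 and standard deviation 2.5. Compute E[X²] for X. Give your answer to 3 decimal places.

45.704

For each component E[X²] = Var + (mean)², giving 1: 86.24; 2: 33.62; 3: 10.66.
Overall E[X²] = 0.33·86.24 + 0.44·33.62 + 0.23·10.66 = 45.7038.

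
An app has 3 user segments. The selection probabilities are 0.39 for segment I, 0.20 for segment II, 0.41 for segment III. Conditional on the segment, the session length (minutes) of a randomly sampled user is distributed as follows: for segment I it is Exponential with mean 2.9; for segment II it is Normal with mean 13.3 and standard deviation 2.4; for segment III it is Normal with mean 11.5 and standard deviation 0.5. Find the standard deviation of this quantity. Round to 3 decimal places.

5.006

Per component, I: μ=2.9, E[X²]=16.82; II: μ=13.3, E[X²]=182.65; III: μ=11.5, E[X²]=132.5.
E[X] = 0.39·2.9 + 0.2·13.3 + 0.41·11.5 = 8.506.
E[X²] = 0.39·16.82 + 0.2·182.65 + 0.41·132.5 = 97.4148.
Var(X) = E[X²] − (E[X])² = 97.4148 − 72.352 = 25.0628.
SD(X) = √25.0628 = 5.00627.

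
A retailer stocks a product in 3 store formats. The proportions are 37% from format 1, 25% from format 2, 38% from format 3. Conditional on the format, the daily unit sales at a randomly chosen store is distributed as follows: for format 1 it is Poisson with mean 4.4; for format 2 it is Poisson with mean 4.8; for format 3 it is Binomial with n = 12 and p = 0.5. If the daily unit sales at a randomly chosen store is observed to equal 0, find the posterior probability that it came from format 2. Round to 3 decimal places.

0.307

Likelihoods P(X=0 | ·): 1: 0.0122773; 2: 0.00822975; 3: 0.000244141.
Posterior ∝ prior × likelihood. Numerator for 2: 0.25·0.00822975 = 0.00205744.
Normalizing constant: 0.37·0.0122773 + 0.25·0.00822975 + 0.38·0.000244141 = 0.00669283.
P(2 | observation) = 0.00205744 / 0.00669283 = 0.307409.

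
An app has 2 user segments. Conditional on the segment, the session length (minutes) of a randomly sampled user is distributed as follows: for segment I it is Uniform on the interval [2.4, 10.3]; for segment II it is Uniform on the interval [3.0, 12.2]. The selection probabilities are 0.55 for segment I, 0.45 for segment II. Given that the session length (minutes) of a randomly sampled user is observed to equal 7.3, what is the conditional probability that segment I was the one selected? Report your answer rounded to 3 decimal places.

0.587

Likelihoods f(7.3 | ·): I: 0.126582; II: 0.108696.
Posterior ∝ prior × likelihood. Numerator for I: 0.55·0.126582 = 0.0696203.
Normalizing constant: 0.55·0.126582 + 0.45·0.108696 = 0.118533.
P(I | observation) = 0.0696203 / 0.118533 = 0.587348.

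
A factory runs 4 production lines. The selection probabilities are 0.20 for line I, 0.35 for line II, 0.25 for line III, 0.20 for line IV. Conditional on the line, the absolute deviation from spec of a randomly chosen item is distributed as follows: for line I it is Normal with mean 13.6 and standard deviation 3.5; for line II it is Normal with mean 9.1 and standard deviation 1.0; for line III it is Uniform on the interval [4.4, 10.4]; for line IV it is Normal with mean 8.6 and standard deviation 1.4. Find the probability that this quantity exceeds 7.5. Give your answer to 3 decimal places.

Conditional on each line, P(X > 7.5): I: 0.959321; II: 0.945201; III: 0.483333; IV: 0.783983.
By total probability, P(X > 7.5) = 0.2·0.959321 + 0.35·0.945201 + 0.25·0.483333 + 0.2·0.783983 = 0.800314.

0.800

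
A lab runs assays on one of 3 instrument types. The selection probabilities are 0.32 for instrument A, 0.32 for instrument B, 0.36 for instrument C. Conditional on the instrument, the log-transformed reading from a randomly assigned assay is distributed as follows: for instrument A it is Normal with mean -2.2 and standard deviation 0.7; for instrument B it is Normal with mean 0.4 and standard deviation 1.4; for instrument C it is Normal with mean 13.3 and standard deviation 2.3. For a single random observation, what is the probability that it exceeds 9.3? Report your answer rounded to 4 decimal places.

0.3452

Conditional on each instrument, P(X > 9.3): A: 0; B: 1.0277e-10; C: 0.958994.
By total probability, P(X > 9.3) = 0.32·0 + 0.32·1.0277e-10 + 0.36·0.958994 = 0.345238.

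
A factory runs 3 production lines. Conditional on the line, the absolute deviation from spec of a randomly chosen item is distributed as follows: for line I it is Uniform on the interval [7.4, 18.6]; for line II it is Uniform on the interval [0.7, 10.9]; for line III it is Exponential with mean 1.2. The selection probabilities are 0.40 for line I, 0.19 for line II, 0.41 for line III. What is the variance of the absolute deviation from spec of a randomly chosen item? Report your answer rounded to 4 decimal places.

34.8426

Per component, I: μ=13, E[X²]=179.453; II: μ=5.8, E[X²]=42.31; III: μ=1.2, E[X²]=2.88.
E[X] = 0.4·13 + 0.19·5.8 + 0.41·1.2 = 6.794.
E[X²] = 0.4·179.453 + 0.19·42.31 + 0.41·2.88 = 81.001.
Var(X) = E[X²] − (E[X])² = 81.001 − 46.1584 = 34.8426.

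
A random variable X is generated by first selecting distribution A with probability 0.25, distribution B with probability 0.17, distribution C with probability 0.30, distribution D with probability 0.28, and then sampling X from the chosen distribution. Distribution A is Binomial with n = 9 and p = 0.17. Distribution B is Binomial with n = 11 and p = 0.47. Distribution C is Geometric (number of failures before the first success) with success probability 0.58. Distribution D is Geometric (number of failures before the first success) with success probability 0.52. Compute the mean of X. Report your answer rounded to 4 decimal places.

Component means — A: 1.53; B: 5.17; C: 0.724138; D: 0.923077.
E[X] = 0.25·1.53 + 0.17·5.17 + 0.3·0.724138 + 0.28·0.923077 = 1.7371.

1.7371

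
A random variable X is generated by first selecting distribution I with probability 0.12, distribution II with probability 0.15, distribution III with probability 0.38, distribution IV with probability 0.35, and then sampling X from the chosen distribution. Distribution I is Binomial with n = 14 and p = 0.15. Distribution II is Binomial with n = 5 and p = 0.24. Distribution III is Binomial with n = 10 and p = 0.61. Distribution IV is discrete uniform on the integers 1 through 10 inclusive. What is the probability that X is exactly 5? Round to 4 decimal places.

0.1123

Conditional on each component, P(X = 5): I: 0.035212; II: 0.000796262; III: 0.192032; IV: 0.1.
By total probability, P(X = 5) = 0.12·0.035212 + 0.15·0.000796262 + 0.38·0.192032 + 0.35·0.1 = 0.112317.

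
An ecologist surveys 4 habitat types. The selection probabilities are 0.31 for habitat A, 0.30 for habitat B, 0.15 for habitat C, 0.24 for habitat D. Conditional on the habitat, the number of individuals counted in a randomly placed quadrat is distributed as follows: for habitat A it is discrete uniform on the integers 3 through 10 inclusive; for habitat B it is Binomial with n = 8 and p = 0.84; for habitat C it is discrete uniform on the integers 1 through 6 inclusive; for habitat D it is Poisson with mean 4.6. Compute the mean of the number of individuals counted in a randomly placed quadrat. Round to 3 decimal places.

Component means — A: 6.5; B: 6.72; C: 3.5; D: 4.6.
E[X] = 0.31·6.5 + 0.3·6.72 + 0.15·3.5 + 0.24·4.6 = 5.66.

5.660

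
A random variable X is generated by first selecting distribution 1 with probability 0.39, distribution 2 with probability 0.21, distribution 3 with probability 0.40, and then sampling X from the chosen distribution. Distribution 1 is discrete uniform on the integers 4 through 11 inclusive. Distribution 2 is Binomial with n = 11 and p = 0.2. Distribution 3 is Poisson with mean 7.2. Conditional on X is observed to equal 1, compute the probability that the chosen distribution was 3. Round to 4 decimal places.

0.0415

Likelihoods P(X=1 | ·): 1: 0; 2: 0.236223; 3: 0.00537542.
Posterior ∝ prior × likelihood. Numerator for 3: 0.4·0.00537542 = 0.00215017.
Normalizing constant: 0.39·0 + 0.21·0.236223 + 0.4·0.00537542 = 0.051757.
P(3 | observation) = 0.00215017 / 0.051757 = 0.0415435.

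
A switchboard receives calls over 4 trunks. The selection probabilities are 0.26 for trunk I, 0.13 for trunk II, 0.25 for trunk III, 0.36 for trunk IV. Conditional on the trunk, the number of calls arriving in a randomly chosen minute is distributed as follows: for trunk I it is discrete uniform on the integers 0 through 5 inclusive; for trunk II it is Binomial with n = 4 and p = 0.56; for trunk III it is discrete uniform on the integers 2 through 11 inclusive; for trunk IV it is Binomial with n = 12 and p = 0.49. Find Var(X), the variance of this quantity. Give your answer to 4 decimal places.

7.3846

Per component, I: μ=2.5, E[X²]=9.16667; II: μ=2.24, E[X²]=6.0032; III: μ=6.5, E[X²]=50.5; IV: μ=5.88, E[X²]=37.5732.
E[X] = 0.26·2.5 + 0.13·2.24 + 0.25·6.5 + 0.36·5.88 = 4.683.
E[X²] = 0.26·9.16667 + 0.13·6.0032 + 0.25·50.5 + 0.36·37.5732 = 29.3151.
Var(X) = E[X²] − (E[X])² = 29.3151 − 21.9305 = 7.38461.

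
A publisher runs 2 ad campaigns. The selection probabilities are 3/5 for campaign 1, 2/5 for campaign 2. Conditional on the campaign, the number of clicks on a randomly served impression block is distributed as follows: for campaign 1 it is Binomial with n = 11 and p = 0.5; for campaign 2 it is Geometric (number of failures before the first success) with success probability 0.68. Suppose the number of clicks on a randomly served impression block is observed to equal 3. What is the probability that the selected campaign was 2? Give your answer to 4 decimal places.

0.1557

Likelihoods P(X=3 | ·): 1: 0.0805664; 2: 0.0222822.
Posterior ∝ prior × likelihood. Numerator for 2: 0.4·0.0222822 = 0.0089129.
Normalizing constant: 0.6·0.0805664 + 0.4·0.0222822 = 0.0572527.
P(2 | observation) = 0.0089129 / 0.0572527 = 0.155676.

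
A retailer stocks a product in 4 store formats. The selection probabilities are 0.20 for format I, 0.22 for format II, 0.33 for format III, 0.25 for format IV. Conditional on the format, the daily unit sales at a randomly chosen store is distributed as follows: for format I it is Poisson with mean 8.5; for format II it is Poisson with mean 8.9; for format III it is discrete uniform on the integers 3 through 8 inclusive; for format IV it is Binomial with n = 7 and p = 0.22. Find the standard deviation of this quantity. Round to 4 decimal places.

3.6133

Per component, I: μ=8.5, E[X²]=80.75; II: μ=8.9, E[X²]=88.11; III: μ=5.5, E[X²]=33.1667; IV: μ=1.54, E[X²]=3.5728.
E[X] = 0.2·8.5 + 0.22·8.9 + 0.33·5.5 + 0.25·1.54 = 5.858.
E[X²] = 0.2·80.75 + 0.22·88.11 + 0.33·33.1667 + 0.25·3.5728 = 47.3724.
Var(X) = E[X²] − (E[X])² = 47.3724 − 34.3162 = 13.0562.
SD(X) = √13.0562 = 3.61334.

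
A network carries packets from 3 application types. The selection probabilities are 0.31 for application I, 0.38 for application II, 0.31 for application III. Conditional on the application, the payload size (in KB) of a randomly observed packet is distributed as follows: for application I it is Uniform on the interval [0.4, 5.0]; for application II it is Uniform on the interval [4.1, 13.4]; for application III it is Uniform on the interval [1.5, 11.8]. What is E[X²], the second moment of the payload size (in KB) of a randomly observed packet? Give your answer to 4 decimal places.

51.0888

For each component E[X²] = Var + (mean)², giving I: 9.05333; II: 83.77; III: 53.0633.
Overall E[X²] = 0.31·9.05333 + 0.38·83.77 + 0.31·53.0633 = 51.0888.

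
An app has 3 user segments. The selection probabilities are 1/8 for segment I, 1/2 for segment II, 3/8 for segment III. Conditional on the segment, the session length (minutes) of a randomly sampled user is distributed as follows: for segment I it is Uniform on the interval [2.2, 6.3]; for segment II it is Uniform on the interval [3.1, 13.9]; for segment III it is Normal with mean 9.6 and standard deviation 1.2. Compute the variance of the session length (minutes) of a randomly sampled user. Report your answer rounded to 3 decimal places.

8.273

Per component, I: μ=4.25, E[X²]=19.4633; II: μ=8.5, E[X²]=81.97; III: μ=9.6, E[X²]=93.6.
E[X] = 0.125·4.25 + 0.5·8.5 + 0.375·9.6 = 8.38125.
E[X²] = 0.125·19.4633 + 0.5·81.97 + 0.375·93.6 = 78.5179.
Var(X) = E[X²] − (E[X])² = 78.5179 − 70.2454 = 8.27257.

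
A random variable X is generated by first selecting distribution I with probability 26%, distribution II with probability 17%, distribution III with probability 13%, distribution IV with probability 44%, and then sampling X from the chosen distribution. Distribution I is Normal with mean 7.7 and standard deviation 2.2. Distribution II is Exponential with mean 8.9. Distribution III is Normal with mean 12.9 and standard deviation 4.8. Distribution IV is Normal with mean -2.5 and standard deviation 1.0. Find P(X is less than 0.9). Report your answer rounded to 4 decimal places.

0.4573

Conditional on each component, P(X < 0.9): I: 0.000997724; II: 0.0961787; III: 0.00620967; IV: 0.999663.
By total probability, P(X < 0.9) = 0.26·0.000997724 + 0.17·0.0961787 + 0.13·0.00620967 + 0.44·0.999663 = 0.457269.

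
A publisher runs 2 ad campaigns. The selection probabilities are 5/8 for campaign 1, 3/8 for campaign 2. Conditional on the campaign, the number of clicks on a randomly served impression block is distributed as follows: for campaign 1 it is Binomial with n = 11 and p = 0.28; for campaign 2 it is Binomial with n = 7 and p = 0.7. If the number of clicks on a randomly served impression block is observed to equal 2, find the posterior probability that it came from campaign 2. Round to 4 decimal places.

Likelihoods P(X=2 | ·): 1: 0.224218; 2: 0.0250047.
Posterior ∝ prior × likelihood. Numerator for 2: 0.375·0.0250047 = 0.00937676.
Normalizing constant: 0.625·0.224218 + 0.375·0.0250047 = 0.149513.
P(2 | observation) = 0.00937676 / 0.149513 = 0.0627153.

0.0627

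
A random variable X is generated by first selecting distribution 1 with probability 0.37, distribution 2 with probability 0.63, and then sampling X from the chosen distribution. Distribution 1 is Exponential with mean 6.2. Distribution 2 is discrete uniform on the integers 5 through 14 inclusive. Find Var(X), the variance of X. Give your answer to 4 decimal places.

21.9588

Per component, 1: μ=6.2, E[X²]=76.88; 2: μ=9.5, E[X²]=98.5.
E[X] = 0.37·6.2 + 0.63·9.5 = 8.279.
E[X²] = 0.37·76.88 + 0.63·98.5 = 90.5006.
Var(X) = E[X²] − (E[X])² = 90.5006 − 68.5418 = 21.9588.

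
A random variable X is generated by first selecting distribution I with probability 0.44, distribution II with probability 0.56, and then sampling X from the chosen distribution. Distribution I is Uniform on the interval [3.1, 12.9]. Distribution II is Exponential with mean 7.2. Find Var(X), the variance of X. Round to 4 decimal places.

32.7096

Per component, I: μ=8, E[X²]=72.0033; II: μ=7.2, E[X²]=103.68.
E[X] = 0.44·8 + 0.56·7.2 = 7.552.
E[X²] = 0.44·72.0033 + 0.56·103.68 = 89.7423.
Var(X) = E[X²] − (E[X])² = 89.7423 − 57.0327 = 32.7096.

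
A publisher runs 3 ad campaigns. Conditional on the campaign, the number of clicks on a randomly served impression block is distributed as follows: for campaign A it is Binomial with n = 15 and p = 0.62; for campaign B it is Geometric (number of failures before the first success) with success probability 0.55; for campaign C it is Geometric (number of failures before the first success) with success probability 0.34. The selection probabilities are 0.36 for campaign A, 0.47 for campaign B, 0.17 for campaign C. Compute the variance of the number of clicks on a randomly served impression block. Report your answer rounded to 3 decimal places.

Per component, A: μ=9.3, E[X²]=90.024; B: μ=0.818182, E[X²]=2.15702; C: μ=1.94118, E[X²]=9.47751.
E[X] = 0.36·9.3 + 0.47·0.818182 + 0.17·1.94118 = 4.06255.
E[X²] = 0.36·90.024 + 0.47·2.15702 + 0.17·9.47751 = 35.0336.
Var(X) = E[X²] − (E[X])² = 35.0336 − 16.5043 = 18.5293.

18.529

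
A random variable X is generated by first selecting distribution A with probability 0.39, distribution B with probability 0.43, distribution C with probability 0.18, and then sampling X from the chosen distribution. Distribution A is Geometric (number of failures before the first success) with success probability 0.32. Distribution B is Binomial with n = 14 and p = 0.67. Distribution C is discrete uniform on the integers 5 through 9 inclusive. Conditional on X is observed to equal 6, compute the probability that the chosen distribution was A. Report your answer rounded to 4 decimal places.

Likelihoods P(X=6 | ·): A: 0.0316376; B: 0.0382046; C: 0.2.
Posterior ∝ prior × likelihood. Numerator for A: 0.39·0.0316376 = 0.0123387.
Normalizing constant: 0.39·0.0316376 + 0.43·0.0382046 + 0.18·0.2 = 0.0647666.
P(A | observation) = 0.0123387 / 0.0647666 = 0.19051.

0.1905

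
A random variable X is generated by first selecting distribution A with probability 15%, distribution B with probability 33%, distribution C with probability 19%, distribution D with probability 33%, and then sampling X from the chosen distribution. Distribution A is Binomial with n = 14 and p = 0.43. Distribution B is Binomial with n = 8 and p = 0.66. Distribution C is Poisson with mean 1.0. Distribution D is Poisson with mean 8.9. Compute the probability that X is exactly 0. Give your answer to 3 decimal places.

0.070

Conditional on each component, P(X = 0): A: 0.000382162; B: 0.000178579; C: 0.367879; D: 0.000136389.
By total probability, P(X = 0) = 0.15·0.000382162 + 0.33·0.000178579 + 0.19·0.367879 + 0.33·0.000136389 = 0.0700584.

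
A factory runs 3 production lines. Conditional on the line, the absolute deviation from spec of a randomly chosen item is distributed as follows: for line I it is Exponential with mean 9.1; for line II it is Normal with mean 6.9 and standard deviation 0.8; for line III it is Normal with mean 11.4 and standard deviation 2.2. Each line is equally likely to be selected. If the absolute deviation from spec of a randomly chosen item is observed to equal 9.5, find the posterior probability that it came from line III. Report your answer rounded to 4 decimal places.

Likelihoods f(9.5 | ·): I: 0.0386878; II: 0.00253631; III: 0.124889.
Posterior ∝ prior × likelihood. Numerator for III: 0.333333·0.124889 = 0.0416297.
Normalizing constant: 0.333333·0.0386878 + 0.333333·0.00253631 + 0.333333·0.124889 = 0.055371.
P(III | observation) = 0.0416297 / 0.055371 = 0.751831.

0.7518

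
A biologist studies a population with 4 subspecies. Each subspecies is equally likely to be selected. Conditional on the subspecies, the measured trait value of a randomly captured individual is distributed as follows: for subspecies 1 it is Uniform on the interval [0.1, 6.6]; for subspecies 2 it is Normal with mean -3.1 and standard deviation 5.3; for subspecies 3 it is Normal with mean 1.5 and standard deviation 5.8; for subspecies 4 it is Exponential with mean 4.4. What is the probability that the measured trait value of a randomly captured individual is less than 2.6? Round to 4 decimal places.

Conditional on each subspecies, P(X < 2.6): 1: 0.384615; 2: 0.858918; 3: 0.57521; 4: 0.446176.
By total probability, P(X < 2.6) = 0.25·0.384615 + 0.25·0.858918 + 0.25·0.57521 + 0.25·0.446176 = 0.56623.

0.5662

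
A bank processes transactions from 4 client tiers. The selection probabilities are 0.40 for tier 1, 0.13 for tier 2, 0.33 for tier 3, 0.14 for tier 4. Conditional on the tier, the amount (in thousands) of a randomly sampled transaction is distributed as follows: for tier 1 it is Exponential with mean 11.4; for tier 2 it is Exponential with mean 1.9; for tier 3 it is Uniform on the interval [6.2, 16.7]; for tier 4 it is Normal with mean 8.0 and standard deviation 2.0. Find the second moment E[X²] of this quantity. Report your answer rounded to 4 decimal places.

For each component E[X²] = Var + (mean)², giving 1: 259.92; 2: 7.22; 3: 140.29; 4: 68.
Overall E[X²] = 0.4·259.92 + 0.13·7.22 + 0.33·140.29 + 0.14·68 = 160.722.

160.7223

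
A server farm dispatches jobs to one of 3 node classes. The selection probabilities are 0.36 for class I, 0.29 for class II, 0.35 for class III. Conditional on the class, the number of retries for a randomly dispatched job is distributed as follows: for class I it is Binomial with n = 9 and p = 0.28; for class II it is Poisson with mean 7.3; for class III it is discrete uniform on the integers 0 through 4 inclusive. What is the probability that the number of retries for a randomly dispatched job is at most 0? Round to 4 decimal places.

0.0889

Conditional on each class, P(X ≤ 0): I: 0.0519987; II: 0.000675539; III: 0.2.
By total probability, P(X ≤ 0) = 0.36·0.0519987 + 0.29·0.000675539 + 0.35·0.2 = 0.0889154.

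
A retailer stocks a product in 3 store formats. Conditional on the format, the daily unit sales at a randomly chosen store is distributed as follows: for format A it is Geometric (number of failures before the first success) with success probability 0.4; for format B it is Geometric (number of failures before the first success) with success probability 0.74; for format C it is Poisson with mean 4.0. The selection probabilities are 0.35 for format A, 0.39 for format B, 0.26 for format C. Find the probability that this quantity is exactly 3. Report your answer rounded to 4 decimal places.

Conditional on each format, P(X = 3): A: 0.0864; B: 0.0130062; C: 0.195367.
By total probability, P(X = 3) = 0.35·0.0864 + 0.39·0.0130062 + 0.26·0.195367 = 0.0861078.

0.0861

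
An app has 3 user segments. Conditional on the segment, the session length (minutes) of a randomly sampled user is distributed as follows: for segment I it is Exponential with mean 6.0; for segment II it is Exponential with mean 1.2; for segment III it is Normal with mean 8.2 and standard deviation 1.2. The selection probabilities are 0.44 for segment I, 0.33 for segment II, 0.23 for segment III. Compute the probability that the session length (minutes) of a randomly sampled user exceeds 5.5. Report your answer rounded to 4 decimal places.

0.4065

Conditional on each segment, P(X > 5.5): I: 0.39985; II: 0.0102208; III: 0.987776.
By total probability, P(X > 5.5) = 0.44·0.39985 + 0.33·0.0102208 + 0.23·0.987776 = 0.406495.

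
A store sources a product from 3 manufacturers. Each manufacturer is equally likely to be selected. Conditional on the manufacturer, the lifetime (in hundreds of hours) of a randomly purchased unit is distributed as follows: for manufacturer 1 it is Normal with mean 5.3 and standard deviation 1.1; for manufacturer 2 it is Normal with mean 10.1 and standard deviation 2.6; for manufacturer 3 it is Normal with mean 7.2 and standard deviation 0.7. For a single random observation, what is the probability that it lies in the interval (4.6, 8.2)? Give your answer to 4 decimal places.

0.6240

Conditional on each manufacturer, P(4.6 < X < 8.2): 1: 0.73354; 2: 0.215261; 3: 0.923334.
By total probability, P(4.6 < X < 8.2) = 0.333333·0.73354 + 0.333333·0.215261 + 0.333333·0.923334 = 0.624045.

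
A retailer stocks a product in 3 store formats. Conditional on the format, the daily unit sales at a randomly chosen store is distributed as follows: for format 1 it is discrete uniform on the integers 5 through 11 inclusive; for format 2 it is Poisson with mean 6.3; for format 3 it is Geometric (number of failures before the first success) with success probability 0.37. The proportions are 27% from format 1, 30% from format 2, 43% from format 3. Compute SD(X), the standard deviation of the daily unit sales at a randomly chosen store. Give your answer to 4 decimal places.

3.5374

Per component, 1: μ=8, E[X²]=68; 2: μ=6.3, E[X²]=45.99; 3: μ=1.7027, E[X²]=7.5011.
E[X] = 0.27·8 + 0.3·6.3 + 0.43·1.7027 = 4.78216.
E[X²] = 0.27·68 + 0.3·45.99 + 0.43·7.5011 = 35.3825.
Var(X) = E[X²] − (E[X])² = 35.3825 − 22.8691 = 12.5134.
SD(X) = √12.5134 = 3.53743.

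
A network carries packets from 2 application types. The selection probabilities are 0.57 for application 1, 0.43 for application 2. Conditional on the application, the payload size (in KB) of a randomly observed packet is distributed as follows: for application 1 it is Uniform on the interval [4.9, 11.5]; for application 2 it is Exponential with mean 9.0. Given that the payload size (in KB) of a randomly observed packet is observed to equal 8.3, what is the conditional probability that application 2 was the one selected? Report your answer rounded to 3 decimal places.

Likelihoods f(8.3 | ·): 1: 0.151515; 2: 0.0441816.
Posterior ∝ prior × likelihood. Numerator for 2: 0.43·0.0441816 = 0.0189981.
Normalizing constant: 0.57·0.151515 + 0.43·0.0441816 = 0.105362.
P(2 | observation) = 0.0189981 / 0.105362 = 0.180313.

0.180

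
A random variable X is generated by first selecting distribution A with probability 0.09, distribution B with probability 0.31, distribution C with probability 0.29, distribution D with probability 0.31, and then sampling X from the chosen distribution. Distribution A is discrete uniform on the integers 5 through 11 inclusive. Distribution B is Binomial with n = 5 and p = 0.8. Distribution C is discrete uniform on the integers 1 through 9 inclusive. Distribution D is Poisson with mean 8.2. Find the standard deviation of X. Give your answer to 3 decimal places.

Per component, A: μ=8, E[X²]=68; B: μ=4, E[X²]=16.8; C: μ=5, E[X²]=31.6667; D: μ=8.2, E[X²]=75.44.
E[X] = 0.09·8 + 0.31·4 + 0.29·5 + 0.31·8.2 = 5.952.
E[X²] = 0.09·68 + 0.31·16.8 + 0.29·31.6667 + 0.31·75.44 = 43.8977.
Var(X) = E[X²] − (E[X])² = 43.8977 − 35.4263 = 8.47143.
SD(X) = √8.47143 = 2.91057.

2.911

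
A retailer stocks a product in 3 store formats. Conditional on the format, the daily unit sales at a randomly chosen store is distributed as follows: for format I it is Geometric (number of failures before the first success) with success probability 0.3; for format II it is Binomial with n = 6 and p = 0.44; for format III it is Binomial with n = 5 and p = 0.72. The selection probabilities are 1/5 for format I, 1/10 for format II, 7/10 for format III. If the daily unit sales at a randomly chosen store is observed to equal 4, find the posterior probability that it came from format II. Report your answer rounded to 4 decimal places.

0.0597

Likelihoods P(X=4 | ·): I: 0.07203; II: 0.17631; III: 0.376234.
Posterior ∝ prior × likelihood. Numerator for II: 0.1·0.17631 = 0.017631.
Normalizing constant: 0.2·0.07203 + 0.1·0.17631 + 0.7·0.376234 = 0.295401.
P(II | observation) = 0.017631 / 0.295401 = 0.0596852.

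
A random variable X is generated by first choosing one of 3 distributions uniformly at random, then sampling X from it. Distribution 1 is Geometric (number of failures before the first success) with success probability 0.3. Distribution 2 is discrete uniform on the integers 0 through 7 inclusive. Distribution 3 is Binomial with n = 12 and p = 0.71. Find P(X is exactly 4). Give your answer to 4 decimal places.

Conditional on each component, P(X = 4): 1: 0.07203; 2: 0.125; 3: 0.00629249.
By total probability, P(X = 4) = 0.333333·0.07203 + 0.333333·0.125 + 0.333333·0.00629249 = 0.0677742.

0.0678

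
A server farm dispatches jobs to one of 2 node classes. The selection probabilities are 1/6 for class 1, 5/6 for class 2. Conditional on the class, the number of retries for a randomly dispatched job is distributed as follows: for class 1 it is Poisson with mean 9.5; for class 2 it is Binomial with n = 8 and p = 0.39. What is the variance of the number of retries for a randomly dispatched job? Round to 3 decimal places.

Per component, 1: μ=9.5, E[X²]=99.75; 2: μ=3.12, E[X²]=11.6376.
E[X] = 0.166667·9.5 + 0.833333·3.12 = 4.18333.
E[X²] = 0.166667·99.75 + 0.833333·11.6376 = 26.323.
Var(X) = E[X²] − (E[X])² = 26.323 − 17.5003 = 8.82272.

8.823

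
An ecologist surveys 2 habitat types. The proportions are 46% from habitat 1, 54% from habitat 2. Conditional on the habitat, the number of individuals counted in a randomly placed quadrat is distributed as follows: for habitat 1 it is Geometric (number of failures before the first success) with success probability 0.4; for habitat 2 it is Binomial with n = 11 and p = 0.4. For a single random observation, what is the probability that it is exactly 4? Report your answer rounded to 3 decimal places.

Conditional on each habitat, P(X = 4): 1: 0.05184; 2: 0.23649.
By total probability, P(X = 4) = 0.46·0.05184 + 0.54·0.23649 = 0.151551.

0.152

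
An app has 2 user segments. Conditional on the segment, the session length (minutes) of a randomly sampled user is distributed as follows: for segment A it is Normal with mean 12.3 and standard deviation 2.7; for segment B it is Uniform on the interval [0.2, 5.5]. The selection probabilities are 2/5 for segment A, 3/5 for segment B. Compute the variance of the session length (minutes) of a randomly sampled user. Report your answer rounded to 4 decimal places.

25.7531

Per component, A: μ=12.3, E[X²]=158.58; B: μ=2.85, E[X²]=10.4633.
E[X] = 0.4·12.3 + 0.6·2.85 = 6.63.
E[X²] = 0.4·158.58 + 0.6·10.4633 = 69.71.
Var(X) = E[X²] − (E[X])² = 69.71 − 43.9569 = 25.7531.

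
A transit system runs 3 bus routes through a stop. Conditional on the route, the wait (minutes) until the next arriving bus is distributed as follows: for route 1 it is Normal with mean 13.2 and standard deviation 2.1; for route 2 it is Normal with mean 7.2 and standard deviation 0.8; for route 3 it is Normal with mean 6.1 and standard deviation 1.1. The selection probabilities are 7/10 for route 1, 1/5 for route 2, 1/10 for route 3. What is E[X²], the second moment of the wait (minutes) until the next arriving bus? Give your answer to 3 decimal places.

139.393

For each component E[X²] = Var + (mean)², giving 1: 178.65; 2: 52.48; 3: 38.42.
Overall E[X²] = 0.7·178.65 + 0.2·52.48 + 0.1·38.42 = 139.393.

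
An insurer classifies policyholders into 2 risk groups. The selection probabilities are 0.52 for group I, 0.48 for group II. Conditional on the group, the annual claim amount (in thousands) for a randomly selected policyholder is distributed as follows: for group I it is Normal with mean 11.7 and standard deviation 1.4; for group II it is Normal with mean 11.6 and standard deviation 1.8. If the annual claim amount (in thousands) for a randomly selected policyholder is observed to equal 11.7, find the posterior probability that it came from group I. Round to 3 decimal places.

0.582

Likelihoods f(11.7 | ·): I: 0.284959; II: 0.221293.
Posterior ∝ prior × likelihood. Numerator for I: 0.52·0.284959 = 0.148179.
Normalizing constant: 0.52·0.284959 + 0.48·0.221293 = 0.254399.
P(I | observation) = 0.148179 / 0.254399 = 0.582465.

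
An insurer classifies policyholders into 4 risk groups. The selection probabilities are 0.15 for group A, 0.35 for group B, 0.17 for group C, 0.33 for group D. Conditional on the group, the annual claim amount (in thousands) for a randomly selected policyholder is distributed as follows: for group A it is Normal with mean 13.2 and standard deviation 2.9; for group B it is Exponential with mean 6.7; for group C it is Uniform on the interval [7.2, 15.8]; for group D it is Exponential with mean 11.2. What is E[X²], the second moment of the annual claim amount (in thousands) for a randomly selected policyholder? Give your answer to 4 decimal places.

165.1412

For each component E[X²] = Var + (mean)², giving A: 182.65; B: 89.78; C: 138.413; D: 250.88.
Overall E[X²] = 0.15·182.65 + 0.35·89.78 + 0.17·138.413 + 0.33·250.88 = 165.141.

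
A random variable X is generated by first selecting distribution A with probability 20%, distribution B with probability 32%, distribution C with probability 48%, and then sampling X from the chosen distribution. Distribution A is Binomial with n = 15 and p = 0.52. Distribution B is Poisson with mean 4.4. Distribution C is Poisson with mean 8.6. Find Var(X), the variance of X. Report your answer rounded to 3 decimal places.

9.796

Per component, A: μ=7.8, E[X²]=64.584; B: μ=4.4, E[X²]=23.76; C: μ=8.6, E[X²]=82.56.
E[X] = 0.2·7.8 + 0.32·4.4 + 0.48·8.6 = 7.096.
E[X²] = 0.2·64.584 + 0.32·23.76 + 0.48·82.56 = 60.1488.
Var(X) = E[X²] − (E[X])² = 60.1488 − 50.3532 = 9.79558.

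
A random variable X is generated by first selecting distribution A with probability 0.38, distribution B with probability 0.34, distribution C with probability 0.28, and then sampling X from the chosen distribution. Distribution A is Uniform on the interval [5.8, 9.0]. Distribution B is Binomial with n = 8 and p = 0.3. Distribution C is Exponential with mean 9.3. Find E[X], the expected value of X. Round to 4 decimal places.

Component means — A: 7.4; B: 2.4; C: 9.3.
E[X] = 0.38·7.4 + 0.34·2.4 + 0.28·9.3 = 6.232.

6.2320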